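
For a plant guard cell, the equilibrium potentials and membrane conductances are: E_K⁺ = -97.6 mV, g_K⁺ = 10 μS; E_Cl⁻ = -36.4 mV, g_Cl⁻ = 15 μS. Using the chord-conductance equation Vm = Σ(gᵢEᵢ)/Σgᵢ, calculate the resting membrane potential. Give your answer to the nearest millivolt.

Σ gᵢEᵢ = 10·(-97.6) + 15·(-36.4) = -1522.00
Σ gᵢ = 10 + 15 = 25
Vm = -1522.00 / 25 = -60.88 mV

-61 mV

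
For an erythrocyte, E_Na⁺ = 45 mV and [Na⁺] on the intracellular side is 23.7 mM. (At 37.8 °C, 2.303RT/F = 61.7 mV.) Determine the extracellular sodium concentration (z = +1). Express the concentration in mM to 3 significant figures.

Nernst: E = (61.7/1) · log₁₀([out]/[in]), so log₁₀([out]/[in]) = 45.0 × 1 / 61.7 = 0.7293.
[out]/[in] = 10^(0.7293) = 5.362.
[out] = 5.362 × 23.7 = 127.1 mM.

127 mM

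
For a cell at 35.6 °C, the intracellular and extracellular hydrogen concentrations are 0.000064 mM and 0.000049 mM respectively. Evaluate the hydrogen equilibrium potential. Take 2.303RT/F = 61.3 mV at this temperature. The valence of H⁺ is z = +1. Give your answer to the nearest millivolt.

E = (61.3/z) · log₁₀([H⁺]_out/[H⁺]_in) with z = +1.
= (61.3/1) · log₁₀(0.000049/0.000064) = 61.30 · log₁₀(0.7656)
= 61.30 · (-0.1160) = -7.11 mV

-7 mV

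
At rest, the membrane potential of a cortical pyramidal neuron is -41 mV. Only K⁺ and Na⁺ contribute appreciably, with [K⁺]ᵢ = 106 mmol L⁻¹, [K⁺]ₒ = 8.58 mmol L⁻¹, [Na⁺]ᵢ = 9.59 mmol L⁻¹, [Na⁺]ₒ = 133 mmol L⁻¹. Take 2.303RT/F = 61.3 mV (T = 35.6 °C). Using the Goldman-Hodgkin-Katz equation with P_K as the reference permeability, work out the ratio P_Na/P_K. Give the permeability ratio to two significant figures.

0.11

Let α = P_Na/P_K. GHK: Vm = 61.3·log₁₀[(Kₒ + α·Naₒ)/(Kᵢ + α·Naᵢ)].
10^(Vm/61.3) = 10^(-41.0/61.3) = 0.21437
So 0.21437·(Kᵢ + α·Naᵢ) = Kₒ + α·Naₒ → α = (0.21437·106.0 − 8.58) / (133.0 − 0.21437·9.59)
α = (22.72 − 8.58) / (133.0 − 2.056) = 14.14/130.9 = 0.108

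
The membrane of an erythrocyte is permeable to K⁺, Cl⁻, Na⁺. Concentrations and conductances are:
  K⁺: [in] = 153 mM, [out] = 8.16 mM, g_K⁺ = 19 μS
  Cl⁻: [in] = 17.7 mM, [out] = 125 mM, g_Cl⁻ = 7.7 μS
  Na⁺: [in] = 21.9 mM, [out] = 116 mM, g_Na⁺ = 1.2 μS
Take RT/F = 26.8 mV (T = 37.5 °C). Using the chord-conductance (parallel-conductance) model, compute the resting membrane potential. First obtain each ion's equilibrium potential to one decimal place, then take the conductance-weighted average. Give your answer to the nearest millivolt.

-66 mV

E_K⁺ = (26.8/1)·ln(8.16/153) = -78.6 mV
E_Cl⁻ = (26.8/-1)·ln(125/17.7) = -52.4 mV
E_Na⁺ = (26.8/1)·ln(116/21.9) = 44.7 mV
Vm = (Σ gᵢEᵢ)/(Σ gᵢ) = (19·-78.6 + 7.7·-52.4 + 1.2·44.7) / (19 + 7.7 + 1.2)
= -1843.24 / 27.9 = -66.07 mV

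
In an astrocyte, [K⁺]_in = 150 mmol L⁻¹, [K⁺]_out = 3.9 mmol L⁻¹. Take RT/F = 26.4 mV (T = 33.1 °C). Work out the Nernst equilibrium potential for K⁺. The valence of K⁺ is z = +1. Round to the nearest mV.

E = (26.4/z) · ln([K⁺]_out/[K⁺]_in) with z = +1.
= (26.4/1) · ln(3.9/150) = 26.40 · ln(0.026)
= 26.40 · (-3.6497) = -96.35 mV

-96 mV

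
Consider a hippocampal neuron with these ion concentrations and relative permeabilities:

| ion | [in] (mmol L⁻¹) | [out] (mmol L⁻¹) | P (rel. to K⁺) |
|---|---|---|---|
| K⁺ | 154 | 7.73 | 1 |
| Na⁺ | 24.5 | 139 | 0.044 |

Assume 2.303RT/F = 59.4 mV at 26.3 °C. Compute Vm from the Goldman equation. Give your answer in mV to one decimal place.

-62.3 mV

Vm = 59.4 · log₁₀[(Σ P·[cation]ₒ + Σ P·[anion]ᵢ) / (Σ P·[cation]ᵢ + Σ P·[anion]ₒ)]
Numerator = 1×7.73 + 0.044×139 = 13.85
Denominator = 1×154 + 0.044×24.5 = 155.1
Vm = 59.4 · log₁₀(0.089284) = 59.4 × (-1.0492) = -62.32 mV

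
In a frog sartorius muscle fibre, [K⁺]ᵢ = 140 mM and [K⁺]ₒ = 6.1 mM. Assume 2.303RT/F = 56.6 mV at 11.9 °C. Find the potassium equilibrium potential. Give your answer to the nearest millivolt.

E = (56.6/z) · log₁₀([K⁺]_out/[K⁺]_in) with z = +1.
= (56.6/1) · log₁₀(6.1/140) = 56.60 · log₁₀(0.04357)
= 56.60 · (-1.3608) = -77.02 mV

-77 mV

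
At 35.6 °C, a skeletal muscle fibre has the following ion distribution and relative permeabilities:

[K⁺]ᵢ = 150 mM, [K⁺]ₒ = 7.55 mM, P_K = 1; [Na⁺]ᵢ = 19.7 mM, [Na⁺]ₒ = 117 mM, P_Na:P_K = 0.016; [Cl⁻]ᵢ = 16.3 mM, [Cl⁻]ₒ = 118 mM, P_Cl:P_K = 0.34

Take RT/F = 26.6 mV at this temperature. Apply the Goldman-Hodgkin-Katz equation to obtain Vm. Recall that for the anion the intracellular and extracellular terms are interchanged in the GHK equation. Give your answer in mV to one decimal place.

Vm = 26.6 · ln[(Σ P·[cation]ₒ + Σ P·[anion]ᵢ) / (Σ P·[cation]ᵢ + Σ P·[anion]ₒ)]
Numerator = 1×7.55 + 0.016×117 + 0.34×16.3 = 14.96
Denominator = 1×150 + 0.016×19.7 + 0.34×118 = 190.4
Vm = 26.6 · ln(0.078578) = 26.6 × (-2.5437) = -67.66 mV

-67.7 mV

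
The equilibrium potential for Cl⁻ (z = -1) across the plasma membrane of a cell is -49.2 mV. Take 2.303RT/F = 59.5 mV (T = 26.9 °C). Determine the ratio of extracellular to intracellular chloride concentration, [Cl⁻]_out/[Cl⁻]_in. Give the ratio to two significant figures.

log₁₀([out]/[in]) = E·z/(59.5) = -49.2 × -1 / 59.5 = 0.8269
[out]/[in] = 10^(0.8269) = 6.713

6.7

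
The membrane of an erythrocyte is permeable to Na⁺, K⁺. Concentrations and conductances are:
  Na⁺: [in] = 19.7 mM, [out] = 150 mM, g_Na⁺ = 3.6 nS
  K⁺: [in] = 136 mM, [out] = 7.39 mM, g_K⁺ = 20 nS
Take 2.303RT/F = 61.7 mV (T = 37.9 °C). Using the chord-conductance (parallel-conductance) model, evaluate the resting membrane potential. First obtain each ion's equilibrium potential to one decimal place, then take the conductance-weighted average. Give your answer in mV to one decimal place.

E_Na⁺ = (61.7/1)·log₁₀(150/19.7) = 54.4 mV
E_K⁺ = (61.7/1)·log₁₀(7.39/136) = -78.0 mV
Vm = (Σ gᵢEᵢ)/(Σ gᵢ) = (3.6·54.4 + 20·-78.0) / (3.6 + 20)
= -1364.16 / 23.6 = -57.80 mV

-57.8 mV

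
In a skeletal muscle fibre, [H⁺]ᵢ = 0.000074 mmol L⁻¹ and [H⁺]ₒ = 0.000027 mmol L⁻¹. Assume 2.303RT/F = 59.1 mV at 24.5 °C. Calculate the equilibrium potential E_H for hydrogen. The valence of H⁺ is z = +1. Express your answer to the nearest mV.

-26 mV

E = (59.1/z) · log₁₀([H⁺]_out/[H⁺]_in) with z = +1.
= (59.1/1) · log₁₀(0.000027/0.000074) = 59.10 · log₁₀(0.3649)
= 59.10 · (-0.4379) = -25.88 mV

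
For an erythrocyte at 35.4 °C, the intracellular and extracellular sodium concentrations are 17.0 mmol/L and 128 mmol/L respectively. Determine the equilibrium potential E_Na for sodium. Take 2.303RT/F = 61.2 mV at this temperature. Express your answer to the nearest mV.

E = (61.2/z) · log₁₀([Na⁺]_out/[Na⁺]_in) with z = +1.
= (61.2/1) · log₁₀(128/17.0) = 61.20 · log₁₀(7.529)
= 61.20 · (0.8768) = 53.66 mV

54 mV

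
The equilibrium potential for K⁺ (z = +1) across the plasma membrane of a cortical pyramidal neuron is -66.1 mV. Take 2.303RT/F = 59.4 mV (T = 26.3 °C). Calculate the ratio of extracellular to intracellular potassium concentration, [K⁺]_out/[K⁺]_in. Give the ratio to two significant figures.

log₁₀([out]/[in]) = E·z/(59.4) = -66.1 × 1 / 59.4 = -1.1128
[out]/[in] = 10^(-1.1128) = 0.07713

0.077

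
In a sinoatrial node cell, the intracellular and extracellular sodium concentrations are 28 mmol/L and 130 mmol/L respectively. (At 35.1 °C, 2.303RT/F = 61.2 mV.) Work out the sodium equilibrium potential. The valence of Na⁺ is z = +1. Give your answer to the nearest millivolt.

E = (61.2/z) · log₁₀([Na⁺]_out/[Na⁺]_in) with z = +1.
= (61.2/1) · log₁₀(130/28) = 61.20 · log₁₀(4.643)
= 61.20 · (0.6668) = 40.81 mV

41 mV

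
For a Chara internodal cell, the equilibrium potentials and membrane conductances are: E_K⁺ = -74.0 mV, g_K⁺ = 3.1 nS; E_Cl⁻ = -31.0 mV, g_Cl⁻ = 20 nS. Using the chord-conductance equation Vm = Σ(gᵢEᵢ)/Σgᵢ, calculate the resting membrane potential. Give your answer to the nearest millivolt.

Σ gᵢEᵢ = 3.1·(-74.0) + 20·(-31.0) = -849.40
Σ gᵢ = 3.1 + 20 = 23.1
Vm = -849.40 / 23.1 = -36.77 mV

-37 mV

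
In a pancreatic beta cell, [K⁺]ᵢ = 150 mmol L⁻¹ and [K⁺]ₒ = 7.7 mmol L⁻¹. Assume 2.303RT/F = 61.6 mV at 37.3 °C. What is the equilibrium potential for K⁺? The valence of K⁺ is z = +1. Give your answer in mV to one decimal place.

E = (61.6/z) · log₁₀([K⁺]_out/[K⁺]_in) with z = +1.
= (61.6/1) · log₁₀(7.7/150) = 61.60 · log₁₀(0.05133)
= 61.60 · (-1.2896) = -79.44 mV

-79.4 mV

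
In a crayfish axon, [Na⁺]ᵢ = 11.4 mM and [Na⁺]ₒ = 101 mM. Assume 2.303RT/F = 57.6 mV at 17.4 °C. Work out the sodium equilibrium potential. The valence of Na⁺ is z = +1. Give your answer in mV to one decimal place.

54.6 mV

E = (57.6/z) · log₁₀([Na⁺]_out/[Na⁺]_in) with z = +1.
= (57.6/1) · log₁₀(101/11.4) = 57.60 · log₁₀(8.86)
= 57.60 · (0.9474) = 54.57 mV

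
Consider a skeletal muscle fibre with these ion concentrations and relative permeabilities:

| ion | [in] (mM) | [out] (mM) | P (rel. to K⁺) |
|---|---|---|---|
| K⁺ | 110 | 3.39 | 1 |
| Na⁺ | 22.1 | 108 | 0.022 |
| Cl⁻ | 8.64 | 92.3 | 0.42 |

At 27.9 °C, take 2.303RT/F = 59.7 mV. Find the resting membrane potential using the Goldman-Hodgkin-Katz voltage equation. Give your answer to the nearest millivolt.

Vm = 59.7 · log₁₀[(Σ P·[cation]ₒ + Σ P·[anion]ᵢ) / (Σ P·[cation]ᵢ + Σ P·[anion]ₒ)]
Numerator = 1×3.39 + 0.022×108 + 0.42×8.64 = 9.395
Denominator = 1×110 + 0.022×22.1 + 0.42×92.3 = 149.3
Vm = 59.7 · log₁₀(0.062946) = 59.7 × (-1.2010) = -71.70 mV

-72 mV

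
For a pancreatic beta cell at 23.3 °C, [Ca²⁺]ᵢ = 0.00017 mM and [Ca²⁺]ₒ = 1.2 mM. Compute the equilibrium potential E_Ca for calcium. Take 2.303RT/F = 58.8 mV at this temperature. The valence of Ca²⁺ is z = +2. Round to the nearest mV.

E = (58.8/z) · log₁₀([Ca²⁺]_out/[Ca²⁺]_in) with z = +2.
= (58.8/2) · log₁₀(1.2/0.00017) = 29.40 · log₁₀(7059)
= 29.40 · (3.8487) = 113.15 mV

113 mV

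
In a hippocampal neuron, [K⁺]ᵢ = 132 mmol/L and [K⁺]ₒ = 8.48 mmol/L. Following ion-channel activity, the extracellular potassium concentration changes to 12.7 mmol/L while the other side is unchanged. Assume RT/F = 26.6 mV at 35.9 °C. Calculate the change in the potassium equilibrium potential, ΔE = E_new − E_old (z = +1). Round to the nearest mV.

11 mV

E_old = (26.6/1)·ln(8.48/132) = -73.02 mV
E_new = (26.6/1)·ln(12.7/132) = -62.28 mV
ΔE = -62.28 − (-73.02) = 10.74 mV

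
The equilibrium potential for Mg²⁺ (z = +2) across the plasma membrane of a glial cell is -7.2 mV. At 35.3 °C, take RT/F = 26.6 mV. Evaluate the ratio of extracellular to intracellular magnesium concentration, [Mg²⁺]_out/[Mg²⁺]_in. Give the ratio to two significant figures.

ln([out]/[in]) = E·z/(26.6) = -7.2 × 2 / 26.6 = -0.5414
[out]/[in] = e^(-0.5414) = 0.582

0.58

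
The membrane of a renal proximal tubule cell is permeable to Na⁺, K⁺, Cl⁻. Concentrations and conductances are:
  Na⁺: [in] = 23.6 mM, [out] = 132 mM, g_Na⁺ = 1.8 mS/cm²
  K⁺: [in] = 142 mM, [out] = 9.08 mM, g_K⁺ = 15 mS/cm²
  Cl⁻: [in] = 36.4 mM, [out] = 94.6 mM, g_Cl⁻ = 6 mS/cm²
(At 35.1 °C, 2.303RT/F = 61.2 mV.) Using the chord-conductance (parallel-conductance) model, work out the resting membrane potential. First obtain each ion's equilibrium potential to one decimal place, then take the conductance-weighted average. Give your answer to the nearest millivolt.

-51 mV

E_Na⁺ = (61.2/1)·log₁₀(132/23.6) = 45.8 mV
E_K⁺ = (61.2/1)·log₁₀(9.08/142) = -73.1 mV
E_Cl⁻ = (61.2/-1)·log₁₀(94.6/36.4) = -25.4 mV
Vm = (Σ gᵢEᵢ)/(Σ gᵢ) = (1.8·45.8 + 15·-73.1 + 6·-25.4) / (1.8 + 15 + 6)
= -1166.46 / 22.8 = -51.16 mV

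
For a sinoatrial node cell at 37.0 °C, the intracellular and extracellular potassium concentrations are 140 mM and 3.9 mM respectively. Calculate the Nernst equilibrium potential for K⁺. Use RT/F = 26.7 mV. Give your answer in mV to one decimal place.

E = (26.7/z) · ln([K⁺]_out/[K⁺]_in) with z = +1.
= (26.7/1) · ln(3.9/140) = 26.70 · ln(0.02786)
= 26.70 · (-3.5807) = -95.60 mV

-95.6 mV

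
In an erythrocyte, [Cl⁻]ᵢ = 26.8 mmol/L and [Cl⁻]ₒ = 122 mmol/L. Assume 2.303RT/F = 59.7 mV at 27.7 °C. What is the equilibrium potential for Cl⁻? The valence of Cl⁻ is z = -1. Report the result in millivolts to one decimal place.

-39.3 mV

E = (59.7/z) · log₁₀([Cl⁻]_out/[Cl⁻]_in) with z = -1.
For an anion, dividing by z = -1 reverses the sign.
= (59.7/-1) · log₁₀(122/26.8) = -59.70 · log₁₀(4.552)
= -59.70 · (0.6582) = -39.30 mV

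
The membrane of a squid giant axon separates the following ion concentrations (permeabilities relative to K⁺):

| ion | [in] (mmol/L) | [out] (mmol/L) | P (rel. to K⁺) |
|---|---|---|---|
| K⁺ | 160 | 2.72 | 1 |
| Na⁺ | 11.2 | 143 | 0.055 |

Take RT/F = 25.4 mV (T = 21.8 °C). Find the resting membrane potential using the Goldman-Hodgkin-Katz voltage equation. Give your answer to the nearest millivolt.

-69 mV

Vm = 25.4 · ln[(Σ P·[cation]ₒ + Σ P·[anion]ᵢ) / (Σ P·[cation]ᵢ + Σ P·[anion]ₒ)]
Numerator = 1×2.72 + 0.055×143 = 10.59
Denominator = 1×160 + 0.055×11.2 = 160.6
Vm = 25.4 · ln(0.065903) = 25.4 × (-2.7196) = -69.08 mV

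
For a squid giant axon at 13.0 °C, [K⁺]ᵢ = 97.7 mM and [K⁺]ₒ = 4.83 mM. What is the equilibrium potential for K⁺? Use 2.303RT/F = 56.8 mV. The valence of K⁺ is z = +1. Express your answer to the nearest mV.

E = (56.8/z) · log₁₀([K⁺]_out/[K⁺]_in) with z = +1.
= (56.8/1) · log₁₀(4.83/97.7) = 56.80 · log₁₀(0.04944)
= 56.80 · (-1.3059) = -74.18 mV

-74 mV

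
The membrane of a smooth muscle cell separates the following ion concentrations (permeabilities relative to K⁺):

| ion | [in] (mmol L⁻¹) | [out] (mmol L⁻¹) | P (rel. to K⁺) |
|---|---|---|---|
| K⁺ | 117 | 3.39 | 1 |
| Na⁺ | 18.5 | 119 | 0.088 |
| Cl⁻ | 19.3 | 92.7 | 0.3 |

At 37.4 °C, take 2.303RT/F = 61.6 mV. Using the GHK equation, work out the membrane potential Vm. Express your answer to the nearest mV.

-54 mV

Vm = 61.6 · log₁₀[(Σ P·[cation]ₒ + Σ P·[anion]ᵢ) / (Σ P·[cation]ᵢ + Σ P·[anion]ₒ)]
Numerator = 1×3.39 + 0.088×119 + 0.3×19.3 = 19.65
Denominator = 1×117 + 0.088×18.5 + 0.3×92.7 = 146.4
Vm = 61.6 · log₁₀(0.1342) = 61.6 × (-0.8722) = -53.73 mV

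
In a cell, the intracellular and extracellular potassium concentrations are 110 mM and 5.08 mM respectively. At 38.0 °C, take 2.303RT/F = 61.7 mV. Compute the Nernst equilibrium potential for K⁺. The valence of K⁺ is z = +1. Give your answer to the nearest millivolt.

-82 mV

E = (61.7/z) · log₁₀([K⁺]_out/[K⁺]_in) with z = +1.
= (61.7/1) · log₁₀(5.08/110) = 61.70 · log₁₀(0.04618)
= 61.70 · (-1.3355) = -82.40 mV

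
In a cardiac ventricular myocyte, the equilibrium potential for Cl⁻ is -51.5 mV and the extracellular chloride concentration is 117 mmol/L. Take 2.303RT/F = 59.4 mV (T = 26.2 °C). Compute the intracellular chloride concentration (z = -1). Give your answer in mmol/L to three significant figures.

15.9 mmol/L

Nernst: E = (59.4/-1) · log₁₀([out]/[in]), so log₁₀([out]/[in]) = -51.5 × -1 / 59.4 = 0.8670.
[out]/[in] = 10^(0.8670) = 7.362.
[in] = 117 / 7.362 = 15.89 mmol/L.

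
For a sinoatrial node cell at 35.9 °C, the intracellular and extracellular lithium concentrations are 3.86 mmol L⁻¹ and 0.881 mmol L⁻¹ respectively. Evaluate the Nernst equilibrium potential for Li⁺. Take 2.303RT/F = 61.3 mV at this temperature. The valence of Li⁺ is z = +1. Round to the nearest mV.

E = (61.3/z) · log₁₀([Li⁺]_out/[Li⁺]_in) with z = +1.
= (61.3/1) · log₁₀(0.881/3.86) = 61.30 · log₁₀(0.2282)
= 61.30 · (-0.6416) = -39.33 mV

-39 mV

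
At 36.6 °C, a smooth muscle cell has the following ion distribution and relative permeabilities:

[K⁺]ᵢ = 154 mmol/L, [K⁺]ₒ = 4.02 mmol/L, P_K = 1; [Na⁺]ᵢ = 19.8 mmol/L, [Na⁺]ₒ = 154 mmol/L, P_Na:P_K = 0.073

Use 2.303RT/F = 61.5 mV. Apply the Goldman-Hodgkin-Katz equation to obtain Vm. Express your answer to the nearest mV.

-62 mV

Vm = 61.5 · log₁₀[(Σ P·[cation]ₒ + Σ P·[anion]ᵢ) / (Σ P·[cation]ᵢ + Σ P·[anion]ₒ)]
Numerator = 1×4.02 + 0.073×154 = 15.26
Denominator = 1×154 + 0.073×19.8 = 155.4
Vm = 61.5 · log₁₀(0.098182) = 61.5 × (-1.0080) = -61.99 mV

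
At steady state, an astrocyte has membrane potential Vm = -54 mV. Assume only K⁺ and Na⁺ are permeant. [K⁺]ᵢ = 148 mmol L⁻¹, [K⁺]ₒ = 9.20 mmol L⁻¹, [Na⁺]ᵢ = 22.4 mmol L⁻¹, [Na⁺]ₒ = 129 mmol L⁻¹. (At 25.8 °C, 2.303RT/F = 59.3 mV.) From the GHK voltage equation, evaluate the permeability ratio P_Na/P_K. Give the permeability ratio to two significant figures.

0.071

Let α = P_Na/P_K. GHK: Vm = 59.3·log₁₀[(Kₒ + α·Naₒ)/(Kᵢ + α·Naᵢ)].
10^(Vm/59.3) = 10^(-54.0/59.3) = 0.12285
So 0.12285·(Kᵢ + α·Naᵢ) = Kₒ + α·Naₒ → α = (0.12285·148.0 − 9.2) / (129.0 − 0.12285·22.4)
α = (18.18 − 9.2) / (129.0 − 2.752) = 8.982/126.2 = 0.07114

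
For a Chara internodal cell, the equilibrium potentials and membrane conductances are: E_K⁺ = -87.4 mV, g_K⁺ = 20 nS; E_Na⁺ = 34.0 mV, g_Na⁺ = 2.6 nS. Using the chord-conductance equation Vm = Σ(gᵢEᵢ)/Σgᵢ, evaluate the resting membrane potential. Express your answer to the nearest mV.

Σ gᵢEᵢ = 20·(-87.4) + 2.6·(34.0) = -1659.60
Σ gᵢ = 20 + 2.6 = 22.6
Vm = -1659.60 / 22.6 = -73.43 mV

-73 mV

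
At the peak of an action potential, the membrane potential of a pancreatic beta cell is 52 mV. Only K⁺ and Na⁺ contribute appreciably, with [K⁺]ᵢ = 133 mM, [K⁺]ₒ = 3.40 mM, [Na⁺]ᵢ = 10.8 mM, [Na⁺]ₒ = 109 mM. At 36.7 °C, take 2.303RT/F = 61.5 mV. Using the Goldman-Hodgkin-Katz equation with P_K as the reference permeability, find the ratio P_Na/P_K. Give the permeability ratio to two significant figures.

Let α = P_Na/P_K. GHK: Vm = 61.5·log₁₀[(Kₒ + α·Naₒ)/(Kᵢ + α·Naᵢ)].
10^(Vm/61.5) = 10^(52.0/61.5) = 7.0069
So 7.0069·(Kᵢ + α·Naᵢ) = Kₒ + α·Naₒ → α = (7.0069·133.0 − 3.4) / (109.0 − 7.0069·10.8)
α = (931.9 − 3.4) / (109.0 − 75.67) = 928.5/33.33 = 27.86

28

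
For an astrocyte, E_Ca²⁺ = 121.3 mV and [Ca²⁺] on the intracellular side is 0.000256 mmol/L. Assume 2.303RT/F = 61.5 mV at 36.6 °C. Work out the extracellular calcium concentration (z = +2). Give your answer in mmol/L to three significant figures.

Nernst: E = (61.5/2) · log₁₀([out]/[in]), so log₁₀([out]/[in]) = 121.3 × 2 / 61.5 = 3.9447.
[out]/[in] = 10^(3.9447) = 8805.
[out] = 8805 × 0.000256 = 2.254 mmol/L.

2.25 mmol/L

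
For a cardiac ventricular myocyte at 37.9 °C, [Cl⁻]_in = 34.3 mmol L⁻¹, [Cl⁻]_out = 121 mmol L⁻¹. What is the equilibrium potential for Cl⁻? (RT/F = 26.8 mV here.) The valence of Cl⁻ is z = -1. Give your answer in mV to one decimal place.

-33.8 mV

E = (26.8/z) · ln([Cl⁻]_out/[Cl⁻]_in) with z = -1.
For an anion, dividing by z = -1 reverses the sign.
= (26.8/-1) · ln(121/34.3) = -26.80 · ln(3.528)
= -26.80 · (1.2606) = -33.79 mV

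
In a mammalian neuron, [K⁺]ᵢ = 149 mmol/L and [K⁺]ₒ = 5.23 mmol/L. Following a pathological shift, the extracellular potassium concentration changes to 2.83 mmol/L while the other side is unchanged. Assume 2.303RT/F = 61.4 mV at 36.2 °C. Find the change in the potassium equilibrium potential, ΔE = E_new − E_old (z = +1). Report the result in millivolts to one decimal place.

E_old = (61.4/1)·log₁₀(5.23/149) = -89.32 mV
E_new = (61.4/1)·log₁₀(2.83/149) = -105.69 mV
ΔE = -105.69 − (-89.32) = -16.38 mV

-16.4 mV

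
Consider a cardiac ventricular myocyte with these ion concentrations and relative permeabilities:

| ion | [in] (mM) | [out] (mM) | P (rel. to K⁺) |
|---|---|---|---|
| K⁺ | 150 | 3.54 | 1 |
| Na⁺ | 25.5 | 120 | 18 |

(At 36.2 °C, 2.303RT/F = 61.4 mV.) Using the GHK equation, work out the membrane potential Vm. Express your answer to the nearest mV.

Vm = 61.4 · log₁₀[(Σ P·[cation]ₒ + Σ P·[anion]ᵢ) / (Σ P·[cation]ᵢ + Σ P·[anion]ₒ)]
Numerator = 1×3.54 + 18×120 = 2164
Denominator = 1×150 + 18×25.5 = 609
Vm = 61.4 · log₁₀(3.5526) = 61.4 × (0.5505) = 33.80 mV

34 mV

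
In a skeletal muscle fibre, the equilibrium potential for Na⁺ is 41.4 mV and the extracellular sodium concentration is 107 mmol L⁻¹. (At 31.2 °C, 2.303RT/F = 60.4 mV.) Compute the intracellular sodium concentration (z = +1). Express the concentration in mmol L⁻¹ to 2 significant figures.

22 mmol L⁻¹

Nernst: E = (60.4/1) · log₁₀([out]/[in]), so log₁₀([out]/[in]) = 41.4 × 1 / 60.4 = 0.6854.
[out]/[in] = 10^(0.6854) = 4.847.
[in] = 107 / 4.847 = 22.08 mmol L⁻¹.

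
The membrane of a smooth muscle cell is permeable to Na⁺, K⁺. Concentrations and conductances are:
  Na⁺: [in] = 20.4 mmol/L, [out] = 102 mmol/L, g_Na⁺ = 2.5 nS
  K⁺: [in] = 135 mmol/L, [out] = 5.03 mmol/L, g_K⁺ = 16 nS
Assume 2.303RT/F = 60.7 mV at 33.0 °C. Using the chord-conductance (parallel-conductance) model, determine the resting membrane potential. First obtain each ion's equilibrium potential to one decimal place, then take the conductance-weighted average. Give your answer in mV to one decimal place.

E_Na⁺ = (60.7/1)·log₁₀(102/20.4) = 42.4 mV
E_K⁺ = (60.7/1)·log₁₀(5.03/135) = -86.7 mV
Vm = (Σ gᵢEᵢ)/(Σ gᵢ) = (2.5·42.4 + 16·-86.7) / (2.5 + 16)
= -1281.20 / 18.5 = -69.25 mV

-69.3 mV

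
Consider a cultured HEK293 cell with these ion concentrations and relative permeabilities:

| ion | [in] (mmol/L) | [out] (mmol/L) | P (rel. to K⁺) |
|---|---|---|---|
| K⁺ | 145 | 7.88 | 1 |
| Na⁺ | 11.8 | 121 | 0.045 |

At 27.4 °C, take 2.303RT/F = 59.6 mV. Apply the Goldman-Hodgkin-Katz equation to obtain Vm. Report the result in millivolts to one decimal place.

-61.9 mV

Vm = 59.6 · log₁₀[(Σ P·[cation]ₒ + Σ P·[anion]ᵢ) / (Σ P·[cation]ᵢ + Σ P·[anion]ₒ)]
Numerator = 1×7.88 + 0.045×121 = 13.32
Denominator = 1×145 + 0.045×11.8 = 145.5
Vm = 59.6 · log₁₀(0.091561) = 59.6 × (-1.0383) = -61.88 mV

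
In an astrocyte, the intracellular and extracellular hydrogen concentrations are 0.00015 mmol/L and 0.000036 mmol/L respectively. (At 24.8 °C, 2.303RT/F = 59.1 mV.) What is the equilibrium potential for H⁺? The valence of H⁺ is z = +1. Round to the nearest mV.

-37 mV

E = (59.1/z) · log₁₀([H⁺]_out/[H⁺]_in) with z = +1.
= (59.1/1) · log₁₀(0.000036/0.00015) = 59.10 · log₁₀(0.24)
= 59.10 · (-0.6198) = -36.63 mV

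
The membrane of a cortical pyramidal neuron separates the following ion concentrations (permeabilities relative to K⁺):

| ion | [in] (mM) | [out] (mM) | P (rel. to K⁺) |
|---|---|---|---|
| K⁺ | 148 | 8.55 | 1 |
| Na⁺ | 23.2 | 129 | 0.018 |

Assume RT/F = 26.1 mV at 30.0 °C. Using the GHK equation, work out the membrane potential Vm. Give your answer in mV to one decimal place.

Vm = 26.1 · ln[(Σ P·[cation]ₒ + Σ P·[anion]ᵢ) / (Σ P·[cation]ᵢ + Σ P·[anion]ₒ)]
Numerator = 1×8.55 + 0.018×129 = 10.87
Denominator = 1×148 + 0.018×23.2 = 148.4
Vm = 26.1 · ln(0.073253) = 26.1 × (-2.6138) = -68.22 mV

-68.2 mV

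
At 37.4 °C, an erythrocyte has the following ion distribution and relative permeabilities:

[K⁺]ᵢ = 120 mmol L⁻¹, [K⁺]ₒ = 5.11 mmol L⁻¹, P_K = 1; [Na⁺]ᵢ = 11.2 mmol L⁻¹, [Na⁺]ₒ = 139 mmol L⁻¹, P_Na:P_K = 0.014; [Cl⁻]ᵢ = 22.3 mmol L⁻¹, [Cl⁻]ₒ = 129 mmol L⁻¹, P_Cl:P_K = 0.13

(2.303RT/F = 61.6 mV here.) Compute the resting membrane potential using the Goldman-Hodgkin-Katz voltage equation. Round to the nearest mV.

-70 mV

Vm = 61.6 · log₁₀[(Σ P·[cation]ₒ + Σ P·[anion]ᵢ) / (Σ P·[cation]ᵢ + Σ P·[anion]ₒ)]
Numerator = 1×5.11 + 0.014×139 + 0.13×22.3 = 9.955
Denominator = 1×120 + 0.014×11.2 + 0.13×129 = 136.9
Vm = 61.6 · log₁₀(0.072703) = 61.6 × (-1.1384) = -70.13 mV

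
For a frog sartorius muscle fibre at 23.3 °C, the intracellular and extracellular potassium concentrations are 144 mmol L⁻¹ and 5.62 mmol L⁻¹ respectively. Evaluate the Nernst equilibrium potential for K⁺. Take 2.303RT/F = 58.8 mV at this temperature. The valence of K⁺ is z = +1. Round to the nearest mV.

E = (58.8/z) · log₁₀([K⁺]_out/[K⁺]_in) with z = +1.
= (58.8/1) · log₁₀(5.62/144) = 58.80 · log₁₀(0.03903)
= 58.80 · (-1.4086) = -82.83 mV

-83 mV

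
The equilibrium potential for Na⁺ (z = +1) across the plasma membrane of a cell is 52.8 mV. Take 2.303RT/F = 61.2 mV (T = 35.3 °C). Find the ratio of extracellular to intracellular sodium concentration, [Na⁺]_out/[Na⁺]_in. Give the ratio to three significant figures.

log₁₀([out]/[in]) = E·z/(61.2) = 52.8 × 1 / 61.2 = 0.8627
[out]/[in] = 10^(0.8627) = 7.29

7.29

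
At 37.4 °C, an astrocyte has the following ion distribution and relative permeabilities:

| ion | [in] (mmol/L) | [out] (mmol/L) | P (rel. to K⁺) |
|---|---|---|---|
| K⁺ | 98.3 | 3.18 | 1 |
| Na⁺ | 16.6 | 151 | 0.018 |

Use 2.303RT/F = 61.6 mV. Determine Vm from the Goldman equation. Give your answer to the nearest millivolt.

-75 mV

Vm = 61.6 · log₁₀[(Σ P·[cation]ₒ + Σ P·[anion]ᵢ) / (Σ P·[cation]ᵢ + Σ P·[anion]ₒ)]
Numerator = 1×3.18 + 0.018×151 = 5.898
Denominator = 1×98.3 + 0.018×16.6 = 98.6
Vm = 61.6 · log₁₀(0.059818) = 61.6 × (-1.2232) = -75.35 mV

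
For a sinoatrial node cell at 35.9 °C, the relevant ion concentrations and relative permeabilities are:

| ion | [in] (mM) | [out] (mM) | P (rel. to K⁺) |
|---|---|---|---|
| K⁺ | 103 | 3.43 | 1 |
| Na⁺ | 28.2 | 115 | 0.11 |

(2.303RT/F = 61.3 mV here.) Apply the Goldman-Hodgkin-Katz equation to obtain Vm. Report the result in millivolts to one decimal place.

Vm = 61.3 · log₁₀[(Σ P·[cation]ₒ + Σ P·[anion]ᵢ) / (Σ P·[cation]ᵢ + Σ P·[anion]ₒ)]
Numerator = 1×3.43 + 0.11×115 = 16.08
Denominator = 1×103 + 0.11×28.2 = 106.1
Vm = 61.3 · log₁₀(0.15155) = 61.3 × (-0.8194) = -50.23 mV

-50.2 mV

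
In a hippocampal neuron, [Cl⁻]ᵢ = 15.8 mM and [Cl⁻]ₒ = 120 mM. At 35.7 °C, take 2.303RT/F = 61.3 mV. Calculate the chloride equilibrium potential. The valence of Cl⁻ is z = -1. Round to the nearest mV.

-54 mV

E = (61.3/z) · log₁₀([Cl⁻]_out/[Cl⁻]_in) with z = -1.
For an anion, dividing by z = -1 reverses the sign.
= (61.3/-1) · log₁₀(120/15.8) = -61.30 · log₁₀(7.595)
= -61.30 · (0.8805) = -53.98 mV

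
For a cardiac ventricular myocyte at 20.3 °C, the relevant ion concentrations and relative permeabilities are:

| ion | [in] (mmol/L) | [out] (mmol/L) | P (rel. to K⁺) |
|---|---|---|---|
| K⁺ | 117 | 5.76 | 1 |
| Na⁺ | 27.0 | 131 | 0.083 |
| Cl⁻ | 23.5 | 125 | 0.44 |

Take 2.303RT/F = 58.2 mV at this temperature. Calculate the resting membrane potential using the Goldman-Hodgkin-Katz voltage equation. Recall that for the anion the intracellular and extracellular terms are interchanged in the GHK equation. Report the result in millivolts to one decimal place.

Vm = 58.2 · log₁₀[(Σ P·[cation]ₒ + Σ P·[anion]ᵢ) / (Σ P·[cation]ᵢ + Σ P·[anion]ₒ)]
Numerator = 1×5.76 + 0.083×131 + 0.44×23.5 = 26.97
Denominator = 1×117 + 0.083×27.0 + 0.44×125 = 174.2
Vm = 58.2 · log₁₀(0.1548) = 58.2 × (-0.8102) = -47.15 mV

-47.2 mV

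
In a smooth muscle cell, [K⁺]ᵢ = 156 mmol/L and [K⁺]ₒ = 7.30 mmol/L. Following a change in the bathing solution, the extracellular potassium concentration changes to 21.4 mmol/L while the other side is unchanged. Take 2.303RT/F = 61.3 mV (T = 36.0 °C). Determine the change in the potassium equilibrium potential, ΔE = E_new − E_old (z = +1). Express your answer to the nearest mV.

29 mV

E_old = (61.3/1)·log₁₀(7.30/156) = -81.52 mV
E_new = (61.3/1)·log₁₀(21.4/156) = -52.88 mV
ΔE = -52.88 − (-81.52) = 28.63 mV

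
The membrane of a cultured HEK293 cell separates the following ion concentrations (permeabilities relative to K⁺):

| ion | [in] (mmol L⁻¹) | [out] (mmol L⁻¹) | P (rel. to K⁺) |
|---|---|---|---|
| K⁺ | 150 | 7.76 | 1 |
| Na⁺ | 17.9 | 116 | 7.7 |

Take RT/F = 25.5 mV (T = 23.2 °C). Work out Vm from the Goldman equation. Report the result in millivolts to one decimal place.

29.1 mV

Vm = 25.5 · ln[(Σ P·[cation]ₒ + Σ P·[anion]ᵢ) / (Σ P·[cation]ᵢ + Σ P·[anion]ₒ)]
Numerator = 1×7.76 + 7.7×116 = 901
Denominator = 1×150 + 7.7×17.9 = 287.8
Vm = 25.5 · ln(3.1302) = 25.5 × (1.1411) = 29.10 mV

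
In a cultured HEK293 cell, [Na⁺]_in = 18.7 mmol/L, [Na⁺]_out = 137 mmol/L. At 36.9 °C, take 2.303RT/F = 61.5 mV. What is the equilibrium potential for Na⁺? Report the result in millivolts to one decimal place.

E = (61.5/z) · log₁₀([Na⁺]_out/[Na⁺]_in) with z = +1.
= (61.5/1) · log₁₀(137/18.7) = 61.50 · log₁₀(7.326)
= 61.50 · (0.8649) = 53.19 mV

53.2 mV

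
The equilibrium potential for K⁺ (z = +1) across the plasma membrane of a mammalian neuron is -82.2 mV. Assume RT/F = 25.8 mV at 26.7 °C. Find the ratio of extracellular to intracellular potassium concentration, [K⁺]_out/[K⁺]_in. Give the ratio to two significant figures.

0.041

ln([out]/[in]) = E·z/(25.8) = -82.2 × 1 / 25.8 = -3.1860
[out]/[in] = e^(-3.1860) = 0.04133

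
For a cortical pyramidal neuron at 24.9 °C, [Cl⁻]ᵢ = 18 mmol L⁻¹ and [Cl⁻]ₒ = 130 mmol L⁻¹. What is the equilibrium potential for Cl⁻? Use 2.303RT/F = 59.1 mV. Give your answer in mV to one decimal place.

E = (59.1/z) · log₁₀([Cl⁻]_out/[Cl⁻]_in) with z = -1.
For an anion, dividing by z = -1 reverses the sign.
= (59.1/-1) · log₁₀(130/18) = -59.10 · log₁₀(7.222)
= -59.10 · (0.8587) = -50.75 mV

-50.7 mV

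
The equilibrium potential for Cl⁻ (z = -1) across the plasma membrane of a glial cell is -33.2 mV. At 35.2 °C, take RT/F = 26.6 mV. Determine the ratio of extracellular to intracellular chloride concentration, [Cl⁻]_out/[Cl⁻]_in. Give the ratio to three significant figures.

ln([out]/[in]) = E·z/(26.6) = -33.2 × -1 / 26.6 = 1.2481
[out]/[in] = e^(1.2481) = 3.484

3.48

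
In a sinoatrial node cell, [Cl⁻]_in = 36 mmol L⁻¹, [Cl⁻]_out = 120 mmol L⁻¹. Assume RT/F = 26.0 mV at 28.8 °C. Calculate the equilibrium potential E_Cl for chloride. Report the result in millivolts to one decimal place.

E = (26.0/z) · ln([Cl⁻]_out/[Cl⁻]_in) with z = -1.
For an anion, dividing by z = -1 reverses the sign.
= (26.0/-1) · ln(120/36) = -26.00 · ln(3.333)
= -26.00 · (1.2040) = -31.30 mV

-31.3 mV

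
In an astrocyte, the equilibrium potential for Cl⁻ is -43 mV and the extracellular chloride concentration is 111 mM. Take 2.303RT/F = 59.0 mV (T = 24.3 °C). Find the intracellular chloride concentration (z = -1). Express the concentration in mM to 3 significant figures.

Nernst: E = (59.0/-1) · log₁₀([out]/[in]), so log₁₀([out]/[in]) = -43.0 × -1 / 59.0 = 0.7288.
[out]/[in] = 10^(0.7288) = 5.356.
[in] = 111 / 5.356 = 20.73 mM.

20.7 mM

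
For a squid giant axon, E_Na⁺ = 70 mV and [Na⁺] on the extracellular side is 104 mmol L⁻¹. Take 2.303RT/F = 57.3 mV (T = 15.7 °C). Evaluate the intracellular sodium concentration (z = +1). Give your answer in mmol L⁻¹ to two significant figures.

Nernst: E = (57.3/1) · log₁₀([out]/[in]), so log₁₀([out]/[in]) = 70.0 × 1 / 57.3 = 1.2216.
[out]/[in] = 10^(1.2216) = 16.66.
[in] = 104 / 16.66 = 6.243 mmol L⁻¹.

6.2 mmol L⁻¹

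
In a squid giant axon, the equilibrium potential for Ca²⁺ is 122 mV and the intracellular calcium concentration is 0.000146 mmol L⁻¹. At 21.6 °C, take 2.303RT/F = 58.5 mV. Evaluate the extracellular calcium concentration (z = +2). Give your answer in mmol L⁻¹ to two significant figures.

2.2 mmol L⁻¹

Nernst: E = (58.5/2) · log₁₀([out]/[in]), so log₁₀([out]/[in]) = 122.0 × 2 / 58.5 = 4.1709.
[out]/[in] = 10^(4.1709) = 1.482e+04.
[out] = 1.482e+04 × 0.000146 = 2.164 mmol L⁻¹.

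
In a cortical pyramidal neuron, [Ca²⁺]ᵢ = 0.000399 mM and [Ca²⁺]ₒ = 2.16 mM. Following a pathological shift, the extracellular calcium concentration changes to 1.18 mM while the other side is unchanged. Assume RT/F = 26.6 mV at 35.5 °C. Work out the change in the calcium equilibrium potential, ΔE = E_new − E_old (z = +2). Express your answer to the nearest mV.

-8 mV

E_old = (26.6/2)·ln(2.16/0.000399) = 114.34 mV
E_new = (26.6/2)·ln(1.18/0.000399) = 106.29 mV
ΔE = 106.29 − (114.34) = -8.04 mV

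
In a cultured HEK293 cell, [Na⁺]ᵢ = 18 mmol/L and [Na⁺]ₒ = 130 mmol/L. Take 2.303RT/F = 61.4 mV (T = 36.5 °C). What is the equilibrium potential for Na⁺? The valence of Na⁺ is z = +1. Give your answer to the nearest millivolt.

53 mV

E = (61.4/z) · log₁₀([Na⁺]_out/[Na⁺]_in) with z = +1.
= (61.4/1) · log₁₀(130/18) = 61.40 · log₁₀(7.222)
= 61.40 · (0.8587) = 52.72 mV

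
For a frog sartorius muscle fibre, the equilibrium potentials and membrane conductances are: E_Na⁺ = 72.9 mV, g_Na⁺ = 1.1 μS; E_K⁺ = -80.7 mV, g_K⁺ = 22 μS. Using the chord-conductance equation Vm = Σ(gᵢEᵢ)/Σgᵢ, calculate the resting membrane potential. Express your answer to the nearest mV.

Σ gᵢEᵢ = 1.1·(72.9) + 22·(-80.7) = -1695.21
Σ gᵢ = 1.1 + 22 = 23.1
Vm = -1695.21 / 23.1 = -73.39 mV

-73 mV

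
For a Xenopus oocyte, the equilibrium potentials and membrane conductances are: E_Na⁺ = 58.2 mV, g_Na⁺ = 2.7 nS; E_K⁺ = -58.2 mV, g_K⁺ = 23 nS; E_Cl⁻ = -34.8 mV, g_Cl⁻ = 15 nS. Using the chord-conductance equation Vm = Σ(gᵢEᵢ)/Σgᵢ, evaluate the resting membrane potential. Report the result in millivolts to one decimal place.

-41.9 mV

Σ gᵢEᵢ = 2.7·(58.2) + 23·(-58.2) + 15·(-34.8) = -1703.46
Σ gᵢ = 2.7 + 23 + 15 = 40.7
Vm = -1703.46 / 40.7 = -41.85 mV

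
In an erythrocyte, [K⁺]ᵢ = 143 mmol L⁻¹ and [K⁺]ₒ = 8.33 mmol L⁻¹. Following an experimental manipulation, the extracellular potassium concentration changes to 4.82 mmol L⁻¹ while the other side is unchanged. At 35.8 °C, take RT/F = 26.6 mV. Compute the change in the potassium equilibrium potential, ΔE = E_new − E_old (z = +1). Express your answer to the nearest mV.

-15 mV

E_old = (26.6/1)·ln(8.33/143) = -75.62 mV
E_new = (26.6/1)·ln(4.82/143) = -90.18 mV
ΔE = -90.18 − (-75.62) = -14.55 mV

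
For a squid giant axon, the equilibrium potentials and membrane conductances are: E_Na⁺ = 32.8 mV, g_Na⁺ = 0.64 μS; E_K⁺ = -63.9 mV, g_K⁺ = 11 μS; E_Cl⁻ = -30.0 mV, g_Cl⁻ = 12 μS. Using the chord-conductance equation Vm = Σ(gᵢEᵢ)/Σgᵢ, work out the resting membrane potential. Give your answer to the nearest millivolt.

Σ gᵢEᵢ = 0.64·(32.8) + 11·(-63.9) + 12·(-30.0) = -1041.91
Σ gᵢ = 0.64 + 11 + 12 = 23.64
Vm = -1041.91 / 23.64 = -44.07 mV

-44 mV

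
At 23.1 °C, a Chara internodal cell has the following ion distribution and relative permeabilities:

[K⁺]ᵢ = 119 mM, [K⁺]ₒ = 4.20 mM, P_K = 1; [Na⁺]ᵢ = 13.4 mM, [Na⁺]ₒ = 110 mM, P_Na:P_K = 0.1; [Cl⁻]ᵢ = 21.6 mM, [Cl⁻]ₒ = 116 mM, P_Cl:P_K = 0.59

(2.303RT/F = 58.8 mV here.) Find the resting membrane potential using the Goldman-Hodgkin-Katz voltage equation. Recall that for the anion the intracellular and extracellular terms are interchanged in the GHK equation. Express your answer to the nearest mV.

-49 mV

Vm = 58.8 · log₁₀[(Σ P·[cation]ₒ + Σ P·[anion]ᵢ) / (Σ P·[cation]ᵢ + Σ P·[anion]ₒ)]
Numerator = 1×4.20 + 0.1×110 + 0.59×21.6 = 27.94
Denominator = 1×119 + 0.1×13.4 + 0.59×116 = 188.8
Vm = 58.8 · log₁₀(0.14802) = 58.8 × (-0.8297) = -48.78 mV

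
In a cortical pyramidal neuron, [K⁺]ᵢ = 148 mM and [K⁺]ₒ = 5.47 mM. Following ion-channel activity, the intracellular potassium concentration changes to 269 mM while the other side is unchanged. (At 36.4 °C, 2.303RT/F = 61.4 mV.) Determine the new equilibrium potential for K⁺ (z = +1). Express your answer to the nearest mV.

After the shift: [K⁺]_out = 5.47, [K⁺]_in = 269 mM.
E_new = (61.4/1)·log₁₀(5.47/269) = 61.40 · (-1.6918) = -103.87 mV

-104 mV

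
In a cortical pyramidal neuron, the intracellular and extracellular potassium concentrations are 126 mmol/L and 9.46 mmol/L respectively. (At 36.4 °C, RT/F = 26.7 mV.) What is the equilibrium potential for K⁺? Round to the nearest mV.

-69 mV

E = (26.7/z) · ln([K⁺]_out/[K⁺]_in) with z = +1.
= (26.7/1) · ln(9.46/126) = 26.70 · ln(0.07508)
= 26.70 · (-2.5892) = -69.13 mV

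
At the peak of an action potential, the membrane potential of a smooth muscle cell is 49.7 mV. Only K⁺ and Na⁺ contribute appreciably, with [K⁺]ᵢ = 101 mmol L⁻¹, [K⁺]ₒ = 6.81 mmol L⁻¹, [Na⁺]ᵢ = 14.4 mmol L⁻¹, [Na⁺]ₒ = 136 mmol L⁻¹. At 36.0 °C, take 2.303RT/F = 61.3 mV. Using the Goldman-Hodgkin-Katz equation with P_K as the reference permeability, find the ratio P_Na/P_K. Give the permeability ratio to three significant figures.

15.1

Let α = P_Na/P_K. GHK: Vm = 61.3·log₁₀[(Kₒ + α·Naₒ)/(Kᵢ + α·Naᵢ)].
10^(Vm/61.3) = 10^(49.7/61.3) = 6.468
So 6.468·(Kᵢ + α·Naᵢ) = Kₒ + α·Naₒ → α = (6.468·101.0 − 6.81) / (136.0 − 6.468·14.4)
α = (653.3 − 6.81) / (136.0 − 93.14) = 646.5/42.86 = 15.08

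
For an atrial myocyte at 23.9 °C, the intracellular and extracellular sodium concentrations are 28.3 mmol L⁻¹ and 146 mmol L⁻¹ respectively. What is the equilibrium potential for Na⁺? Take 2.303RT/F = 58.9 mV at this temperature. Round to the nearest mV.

E = (58.9/z) · log₁₀([Na⁺]_out/[Na⁺]_in) with z = +1.
= (58.9/1) · log₁₀(146/28.3) = 58.90 · log₁₀(5.159)
= 58.90 · (0.7126) = 41.97 mV

42 mV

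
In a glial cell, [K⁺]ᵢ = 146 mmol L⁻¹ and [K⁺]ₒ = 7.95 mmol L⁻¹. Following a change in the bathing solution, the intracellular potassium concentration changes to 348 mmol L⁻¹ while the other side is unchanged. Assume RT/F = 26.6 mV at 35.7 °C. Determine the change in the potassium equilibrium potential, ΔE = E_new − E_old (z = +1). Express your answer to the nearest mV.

E_old = (26.6/1)·ln(7.95/146) = -77.42 mV
E_new = (26.6/1)·ln(7.95/348) = -100.52 mV
ΔE = -100.52 − (-77.42) = -23.10 mV

-23 mV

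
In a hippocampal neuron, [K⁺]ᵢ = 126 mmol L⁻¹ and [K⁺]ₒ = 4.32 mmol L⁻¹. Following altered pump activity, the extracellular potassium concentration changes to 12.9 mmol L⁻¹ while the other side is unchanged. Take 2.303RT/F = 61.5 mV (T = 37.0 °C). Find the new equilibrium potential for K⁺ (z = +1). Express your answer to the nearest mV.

-61 mV

After the shift: [K⁺]_out = 12.9, [K⁺]_in = 126 mmol L⁻¹.
E_new = (61.5/1)·log₁₀(12.9/126) = 61.50 · (-0.9898) = -60.87 mV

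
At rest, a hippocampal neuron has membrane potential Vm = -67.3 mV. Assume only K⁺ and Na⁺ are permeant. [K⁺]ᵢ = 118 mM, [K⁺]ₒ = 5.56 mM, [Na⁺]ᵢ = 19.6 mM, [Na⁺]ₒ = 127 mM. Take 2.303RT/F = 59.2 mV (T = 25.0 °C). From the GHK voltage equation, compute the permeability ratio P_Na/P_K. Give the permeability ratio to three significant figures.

Let α = P_Na/P_K. GHK: Vm = 59.2·log₁₀[(Kₒ + α·Naₒ)/(Kᵢ + α·Naᵢ)].
10^(Vm/59.2) = 10^(-67.3/59.2) = 0.072975
So 0.072975·(Kᵢ + α·Naᵢ) = Kₒ + α·Naₒ → α = (0.072975·118.0 − 5.56) / (127.0 − 0.072975·19.6)
α = (8.611 − 5.56) / (127.0 − 1.43) = 3.051/125.6 = 0.0243

0.0243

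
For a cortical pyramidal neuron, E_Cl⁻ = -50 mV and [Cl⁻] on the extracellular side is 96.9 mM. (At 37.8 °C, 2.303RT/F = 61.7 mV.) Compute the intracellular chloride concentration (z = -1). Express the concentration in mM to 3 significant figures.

Nernst: E = (61.7/-1) · log₁₀([out]/[in]), so log₁₀([out]/[in]) = -50.0 × -1 / 61.7 = 0.8104.
[out]/[in] = 10^(0.8104) = 6.462.
[in] = 96.9 / 6.462 = 15 mM.

15.0 mM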